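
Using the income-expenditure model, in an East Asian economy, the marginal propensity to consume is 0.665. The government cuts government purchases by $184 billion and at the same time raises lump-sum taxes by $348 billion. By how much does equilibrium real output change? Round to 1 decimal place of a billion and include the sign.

−$1,240.1 billion

Expenditure multiplier = 1/(1 − MPC) = 1/(1 − 0.665) = 1/0.335 ≈ 2.985.
ΔG contributes k·ΔG = (−$184 billion) / 0.335 ≈ −$549.3 billion.
ΔT of +$348 billion changes first-round spending by −c·ΔT = −$231.42 billion, contributing k·(−c·ΔT) = (−$231.42 billion) / 0.335 ≈ −$690.8 billion.
Net ΔY = k(ΔG − c·ΔT) = (−$415.42 billion) / 0.335 ≈ −$1,240.1 billion.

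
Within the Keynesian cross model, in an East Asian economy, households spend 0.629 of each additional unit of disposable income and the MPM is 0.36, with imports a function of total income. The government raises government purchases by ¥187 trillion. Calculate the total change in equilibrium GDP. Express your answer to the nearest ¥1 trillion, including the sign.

Spending multiplier = 1/(1 − c + m) = 1/(1 − 0.629 + 0.36) = 1/0.731 ≈ 1.368.
ΔY = k × ΔG = (+¥187 trillion) / 0.731 ≈ +¥256 trillion.

+¥256 trillion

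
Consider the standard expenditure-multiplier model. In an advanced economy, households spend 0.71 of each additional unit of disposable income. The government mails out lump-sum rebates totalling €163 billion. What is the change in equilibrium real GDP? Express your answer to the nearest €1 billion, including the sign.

A lump-sum tax change of −€163 billion shifts disposable income by +€163 billion; first-round consumption changes by −c × ΔT = −0.71 × (−€163 billion) = +€115.73 billion.
Expenditure multiplier = 1/(1 − MPC) = 1/(1 − 0.71) = 1/0.29 ≈ 3.448.
The tax multiplier is −c × k ≈ −2.448, so ΔY = k × (−c·ΔT) = (+€115.73 billion) / 0.29 ≈ +€399 billion.

+€399 billion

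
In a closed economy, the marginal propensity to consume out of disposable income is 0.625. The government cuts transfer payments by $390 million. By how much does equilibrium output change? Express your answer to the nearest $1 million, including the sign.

−$650 million

The transfer change shifts disposable income by −$390 million, so first-round consumption changes by c·ΔTR = 0.625 × (−$390 million) = −$243.75 million.
Expenditure multiplier = 1/(1 − MPC) = 1/(1 − 0.625) = 1/0.375 ≈ 2.667.
The transfer multiplier is c × k ≈ 1.667, so ΔY = k × (c·ΔTR) = (−$243.75 million) / 0.375 = −$650 million.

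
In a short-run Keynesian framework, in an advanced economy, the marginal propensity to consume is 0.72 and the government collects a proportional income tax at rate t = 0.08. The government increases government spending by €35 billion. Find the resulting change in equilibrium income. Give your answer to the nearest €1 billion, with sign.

+€104 billion

Expenditure multiplier = 1/(1 − c(1−t)) = 1/(1 − 0.72×0.92) = 1/0.3376 ≈ 2.962.
ΔY = k × ΔG = (+€35 billion) / 0.3376 ≈ +€104 billion.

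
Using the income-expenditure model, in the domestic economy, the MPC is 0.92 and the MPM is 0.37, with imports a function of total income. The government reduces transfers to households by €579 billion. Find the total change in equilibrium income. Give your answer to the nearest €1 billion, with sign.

The transfer change shifts disposable income by −€579 billion, so first-round consumption changes by c·ΔTR = 0.92 × (−€579 billion) = −€532.68 billion.
Expenditure multiplier = 1/(1 − c + m) = 1/(1 − 0.92 + 0.37) = 1/0.45 ≈ 2.222.
The transfer multiplier is c × k ≈ 2.044, so ΔY = k × (c·ΔTR) = (−€532.68 billion) / 0.45 ≈ −€1,184 billion.

−€1,184 billion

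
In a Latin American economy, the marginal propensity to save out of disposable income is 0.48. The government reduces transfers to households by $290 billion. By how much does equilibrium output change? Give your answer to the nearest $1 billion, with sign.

MPC = 1 − MPS = 1 − 0.48 = 0.52.
The transfer change shifts disposable income by −$290 billion, so first-round consumption changes by c·ΔTR = 0.52 × (−$290 billion) = −$150.8 billion.
Expenditure multiplier = 1/(1 − MPC) = 1/(1 − 0.52) = 1/0.48 ≈ 2.083.
The transfer multiplier is c × k ≈ 1.083, so ΔY = k × (c·ΔTR) = (−$150.8 billion) / 0.48 ≈ −$314 billion.

−$314 billion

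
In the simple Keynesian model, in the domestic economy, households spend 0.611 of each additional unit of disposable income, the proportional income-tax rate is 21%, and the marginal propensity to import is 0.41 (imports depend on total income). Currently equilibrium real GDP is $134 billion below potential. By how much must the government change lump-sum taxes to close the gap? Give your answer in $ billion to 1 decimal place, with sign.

−$203.4 billion

Spending multiplier = 1/(1 − c(1−t) + m) = 1/(1 − 0.611×0.79 + 0.41) = 1/0.92731 ≈ 1.078.
Tax multiplier = −c·k = −0.611/0.92731 ≈ −0.659. Need ΔY = +$134 billion, so ΔT = ΔY/(−c·k) = −(+$134 billion) × 0.92731 / 0.611 ≈ −$203.4 billion.
The government should cut lump-sum taxes by $203.4 billion.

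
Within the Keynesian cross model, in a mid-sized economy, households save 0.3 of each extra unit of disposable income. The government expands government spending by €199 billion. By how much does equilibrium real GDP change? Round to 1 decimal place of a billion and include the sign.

+€663.3 billion

MPC = 1 − MPS = 1 − 0.3 = 0.7.
Government-spending multiplier = 1/(1 − MPC) = 1/(1 − 0.7) = 1/0.3 ≈ 3.333.
ΔY = k × ΔG = (+€199 billion) / 0.3 ≈ +€663.3 billion.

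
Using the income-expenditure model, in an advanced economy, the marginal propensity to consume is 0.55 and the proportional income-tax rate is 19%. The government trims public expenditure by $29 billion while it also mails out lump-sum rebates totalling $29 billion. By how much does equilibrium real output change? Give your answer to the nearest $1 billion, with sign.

−$24 billion

Expenditure multiplier = 1/(1 − c(1−t)) = 1/(1 − 0.55×0.81) = 1/0.5545 ≈ 1.803.
ΔG contributes k·ΔG = (−$29 billion) / 0.5545 ≈ −$52.3 billion.
ΔT of −$29 billion changes first-round spending by −c·ΔT = +$15.95 billion, contributing k·(−c·ΔT) = (+$15.95 billion) / 0.5545 ≈ +$28.8 billion.
Net ΔY = k(ΔG − c·ΔT) = (−$13.05 billion) / 0.5545 ≈ −$24 billion.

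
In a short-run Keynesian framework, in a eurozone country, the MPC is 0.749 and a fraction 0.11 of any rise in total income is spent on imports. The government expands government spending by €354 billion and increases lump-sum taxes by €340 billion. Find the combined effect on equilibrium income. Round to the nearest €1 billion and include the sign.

+€275 billion

Expenditure multiplier = 1/(1 − c + m) = 1/(1 − 0.749 + 0.11) = 1/0.361 ≈ 2.77.
ΔG contributes k·ΔG = (+€354 billion) / 0.361 ≈ +€980.6 billion.
ΔT of +€340 billion changes first-round spending by −c·ΔT = −€254.66 billion, contributing k·(−c·ΔT) = (−€254.66 billion) / 0.361 ≈ −€705.4 billion.
Net ΔY = k(ΔG − c·ΔT) = (+€99.34 billion) / 0.361 ≈ +€275 billion.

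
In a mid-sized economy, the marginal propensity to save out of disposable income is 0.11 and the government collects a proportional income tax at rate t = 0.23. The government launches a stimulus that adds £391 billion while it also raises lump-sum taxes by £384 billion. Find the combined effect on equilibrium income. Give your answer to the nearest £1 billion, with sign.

MPC = 1 − MPS = 1 − 0.11 = 0.89.
Expenditure multiplier = 1/(1 − c(1−t)) = 1/(1 − 0.89×0.77) = 1/0.3147 ≈ 3.178.
ΔG contributes k·ΔG = (+£391 billion) / 0.3147 ≈ +£1,242.5 billion.
ΔT of +£384 billion changes first-round spending by −c·ΔT = −£341.76 billion, contributing k·(−c·ΔT) = (−£341.76 billion) / 0.3147 ≈ −£1,086 billion.
Net ΔY = k(ΔG − c·ΔT) = (+£49.24 billion) / 0.3147 ≈ +£156 billion.

+£156 billion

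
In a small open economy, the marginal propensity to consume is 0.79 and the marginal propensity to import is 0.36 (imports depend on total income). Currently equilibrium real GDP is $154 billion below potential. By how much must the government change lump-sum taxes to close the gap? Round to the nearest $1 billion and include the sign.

Spending multiplier = 1/(1 − c + m) = 1/(1 − 0.79 + 0.36) = 1/0.57 ≈ 1.754.
Tax multiplier = −c·k = −0.79/0.57 ≈ −1.386. Need ΔY = +$154 billion, so ΔT = ΔY/(−c·k) = −(+$154 billion) × 0.57 / 0.79 ≈ −$111 billion.
The government should cut lump-sum taxes by $111 billion.

−$111 billion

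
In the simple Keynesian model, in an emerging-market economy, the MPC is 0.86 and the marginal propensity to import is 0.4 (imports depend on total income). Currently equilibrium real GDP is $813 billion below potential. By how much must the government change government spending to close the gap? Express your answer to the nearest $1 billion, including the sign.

+$439 billion

Spending multiplier = 1/(1 − c + m) = 1/(1 − 0.86 + 0.4) = 1/0.54 ≈ 1.852.
Need ΔY = +$813 billion, so ΔG = ΔY/k = (+$813 billion) × 0.54 ≈ +$439 billion.
The government should increase government spending by $439 billion.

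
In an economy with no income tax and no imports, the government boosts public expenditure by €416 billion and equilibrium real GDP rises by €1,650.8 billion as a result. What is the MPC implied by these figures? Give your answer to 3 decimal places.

Implied spending multiplier k = ΔY/ΔG = 1,650.8/416 ≈ 3.9683.
Since k = 1/(1 − MPC), MPC = 1 − 1/k = 1 − ΔG/ΔY = 1 − 416/1,650.8 ≈ 0.748.

0.748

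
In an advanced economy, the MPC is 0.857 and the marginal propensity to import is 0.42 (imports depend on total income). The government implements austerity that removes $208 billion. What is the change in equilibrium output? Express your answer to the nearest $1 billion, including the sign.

Government-spending multiplier = 1/(1 − c + m) = 1/(1 − 0.857 + 0.42) = 1/0.563 ≈ 1.776.
ΔY = k × ΔG = (−$208 billion) / 0.563 ≈ −$369 billion.

−$369 billion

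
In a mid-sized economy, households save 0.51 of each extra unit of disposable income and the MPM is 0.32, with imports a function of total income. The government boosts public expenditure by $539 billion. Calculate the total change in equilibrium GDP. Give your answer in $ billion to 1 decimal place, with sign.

+$649.4 billion

MPC = 1 − MPS = 1 − 0.51 = 0.49.
Expenditure multiplier = 1/(1 − c + m) = 1/(1 − 0.49 + 0.32) = 1/0.83 ≈ 1.205.
ΔY = k × ΔG = (+$539 billion) / 0.83 ≈ +$649.4 billion.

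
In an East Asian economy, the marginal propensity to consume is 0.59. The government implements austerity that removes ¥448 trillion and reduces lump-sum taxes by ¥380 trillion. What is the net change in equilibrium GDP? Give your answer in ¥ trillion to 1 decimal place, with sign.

−¥545.9 trillion

Expenditure multiplier = 1/(1 − MPC) = 1/(1 − 0.59) = 1/0.41 ≈ 2.439.
ΔG contributes k·ΔG = (−¥448 trillion) / 0.41 ≈ −¥1,092.7 trillion.
ΔT of −¥380 trillion changes first-round spending by −c·ΔT = +¥224.2 trillion, contributing k·(−c·ΔT) = (+¥224.2 trillion) / 0.41 ≈ +¥546.8 trillion.
Net ΔY = k(ΔG − c·ΔT) = (−¥223.8 trillion) / 0.41 ≈ −¥545.9 trillion.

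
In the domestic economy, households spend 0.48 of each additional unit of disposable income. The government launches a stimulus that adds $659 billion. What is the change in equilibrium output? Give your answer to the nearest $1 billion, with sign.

Spending multiplier = 1/(1 − MPC) = 1/(1 − 0.48) = 1/0.52 ≈ 1.923.
ΔY = k × ΔG = (+$659 billion) / 0.52 ≈ +$1,267 billion.

+$1,267 billion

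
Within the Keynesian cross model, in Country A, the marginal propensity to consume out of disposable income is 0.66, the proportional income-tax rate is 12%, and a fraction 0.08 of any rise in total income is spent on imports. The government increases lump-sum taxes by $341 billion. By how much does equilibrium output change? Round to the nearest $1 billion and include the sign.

A lump-sum tax change of +$341 billion shifts disposable income by −$341 billion; first-round consumption changes by −c × ΔT = −0.66 × (+$341 billion) = −$225.06 billion.
Expenditure multiplier = 1/(1 − c(1−t) + m) = 1/(1 − 0.66×0.88 + 0.08) = 1/0.4992 ≈ 2.003.
The tax multiplier is −c × k ≈ −1.322, so ΔY = k × (−c·ΔT) = (−$225.06 billion) / 0.4992 ≈ −$451 billion.

−$451 billion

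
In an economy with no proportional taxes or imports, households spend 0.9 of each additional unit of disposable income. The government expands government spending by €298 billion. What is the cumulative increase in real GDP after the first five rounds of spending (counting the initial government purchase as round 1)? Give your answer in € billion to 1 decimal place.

€1,220.3 billion

Round 1 adds ΔG = €298 billion; each later round is MPC = 0.9 times the previous.
After 5 rounds: 298 + 268.2 + 241.38 + 217.242 + 195.5178 = ΔG·(1 − c^5)/(1 − c) = 298 × (1 − 0.59049)/0.1 ≈ €1,220.3 billion.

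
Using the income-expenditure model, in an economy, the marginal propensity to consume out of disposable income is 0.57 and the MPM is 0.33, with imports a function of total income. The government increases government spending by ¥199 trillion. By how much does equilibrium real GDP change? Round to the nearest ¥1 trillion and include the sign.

Government-spending multiplier = 1/(1 − c + m) = 1/(1 − 0.57 + 0.33) = 1/0.76 ≈ 1.316.
ΔY = k × ΔG = (+¥199 trillion) / 0.76 ≈ +¥262 trillion.

+¥262 trillion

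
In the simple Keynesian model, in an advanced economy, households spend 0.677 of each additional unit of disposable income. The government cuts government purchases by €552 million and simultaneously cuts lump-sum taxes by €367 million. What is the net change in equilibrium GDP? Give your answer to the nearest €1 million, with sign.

−€940 million

Expenditure multiplier = 1/(1 − MPC) = 1/(1 − 0.677) = 1/0.323 ≈ 3.096.
ΔG contributes k·ΔG = (−€552 million) / 0.323 ≈ −€1,709 million.
ΔT of −€367 million changes first-round spending by −c·ΔT = +€248.459 million, contributing k·(−c·ΔT) = (+€248.459 million) / 0.323 ≈ +€769.2 million.
Net ΔY = k(ΔG − c·ΔT) = (−€303.541 million) / 0.323 ≈ −€940 million.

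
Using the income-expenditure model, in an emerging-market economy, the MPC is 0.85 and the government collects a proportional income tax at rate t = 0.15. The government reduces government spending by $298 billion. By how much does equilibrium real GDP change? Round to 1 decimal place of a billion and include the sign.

−$1,073.9 billion

Government-spending multiplier = 1/(1 − c(1−t)) = 1/(1 − 0.85×0.85) = 1/0.2775 ≈ 3.604.
ΔY = k × ΔG = (−$298 billion) / 0.2775 ≈ −$1,073.9 billion.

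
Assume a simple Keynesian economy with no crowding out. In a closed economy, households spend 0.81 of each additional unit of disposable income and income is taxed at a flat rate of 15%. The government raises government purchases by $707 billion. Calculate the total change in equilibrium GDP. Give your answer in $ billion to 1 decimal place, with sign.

+$2,269.7 billion

Spending multiplier = 1/(1 − c(1−t)) = 1/(1 − 0.81×0.85) = 1/0.3115 ≈ 3.21.
ΔY = k × ΔG = (+$707 billion) / 0.3115 ≈ +$2,269.7 billion.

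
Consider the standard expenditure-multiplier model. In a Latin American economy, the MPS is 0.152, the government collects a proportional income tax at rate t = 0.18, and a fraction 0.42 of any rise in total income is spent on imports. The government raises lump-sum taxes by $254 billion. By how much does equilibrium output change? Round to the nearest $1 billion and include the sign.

MPC = 1 − MPS = 1 − 0.152 = 0.848.
A lump-sum tax change of +$254 billion shifts disposable income by −$254 billion; first-round consumption changes by −c × ΔT = −0.848 × (+$254 billion) = −$215.392 billion.
Expenditure multiplier = 1/(1 − c(1−t) + m) = 1/(1 − 0.848×0.82 + 0.42) = 1/0.72464 ≈ 1.38.
The tax multiplier is −c × k ≈ −1.17, so ΔY = k × (−c·ΔT) = (−$215.392 billion) / 0.72464 ≈ −$297 billion.

−$297 billion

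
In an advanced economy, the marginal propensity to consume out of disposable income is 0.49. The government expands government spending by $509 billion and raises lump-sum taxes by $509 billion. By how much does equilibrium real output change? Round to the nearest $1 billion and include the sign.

Expenditure multiplier = 1/(1 − MPC) = 1/(1 − 0.49) = 1/0.51 ≈ 1.961.
ΔG contributes k·ΔG = (+$509 billion) / 0.51 ≈ +$998 billion.
ΔT of +$509 billion changes first-round spending by −c·ΔT = −$249.41 billion, contributing k·(−c·ΔT) = (−$249.41 billion) / 0.51 ≈ −$489 billion.
With ΔG = ΔT and no other leakages, the balanced-budget multiplier is 1, so ΔY = ΔG = +$509 billion.

+$509 billion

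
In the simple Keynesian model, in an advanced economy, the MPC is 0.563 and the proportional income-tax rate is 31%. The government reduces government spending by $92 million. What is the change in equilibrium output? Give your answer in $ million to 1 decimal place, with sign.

Expenditure multiplier = 1/(1 − c(1−t)) = 1/(1 − 0.563×0.69) = 1/0.61153 ≈ 1.635.
ΔY = k × ΔG = (−$92 million) / 0.61153 ≈ −$150.4 million.

−$150.4 million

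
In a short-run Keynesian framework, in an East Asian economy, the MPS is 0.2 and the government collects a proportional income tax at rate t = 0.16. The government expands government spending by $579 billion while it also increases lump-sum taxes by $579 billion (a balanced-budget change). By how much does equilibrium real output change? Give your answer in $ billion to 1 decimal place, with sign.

MPC = 1 − MPS = 1 − 0.2 = 0.8.
Expenditure multiplier = 1/(1 − c(1−t)) = 1/(1 − 0.8×0.84) = 1/0.328 ≈ 3.049.
ΔG contributes k·ΔG = (+$579 billion) / 0.328 ≈ +$1,765.2 billion.
ΔT of +$579 billion changes first-round spending by −c·ΔT = −$463.2 billion, contributing k·(−c·ΔT) = (−$463.2 billion) / 0.328 ≈ −$1,412.2 billion.
Net ΔY = k(ΔG − c·ΔT) = (+$115.8 billion) / 0.328 ≈ +$353 billion.

+$353.0 billion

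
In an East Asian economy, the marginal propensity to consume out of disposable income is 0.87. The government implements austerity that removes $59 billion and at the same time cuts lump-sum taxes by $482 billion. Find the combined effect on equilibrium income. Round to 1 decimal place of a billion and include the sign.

Expenditure multiplier = 1/(1 − MPC) = 1/(1 − 0.87) = 1/0.13 ≈ 7.692.
ΔG contributes k·ΔG = (−$59 billion) / 0.13 ≈ −$453.8 billion.
ΔT of −$482 billion changes first-round spending by −c·ΔT = +$419.34 billion, contributing k·(−c·ΔT) = (+$419.34 billion) / 0.13 ≈ +$3,225.7 billion.
Net ΔY = k(ΔG − c·ΔT) = (+$360.34 billion) / 0.13 ≈ +$2,771.8 billion.

+$2,771.8 billion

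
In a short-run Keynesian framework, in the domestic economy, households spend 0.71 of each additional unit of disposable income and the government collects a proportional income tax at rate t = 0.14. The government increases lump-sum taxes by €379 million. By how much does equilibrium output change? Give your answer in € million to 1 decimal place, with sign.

−€691.0 million

A lump-sum tax change of +€379 million shifts disposable income by −€379 million; first-round consumption changes by −c × ΔT = −0.71 × (+€379 million) = −€269.09 million.
Expenditure multiplier = 1/(1 − c(1−t)) = 1/(1 − 0.71×0.86) = 1/0.3894 ≈ 2.568.
The tax multiplier is −c × k ≈ −1.823, so ΔY = k × (−c·ΔT) = (−€269.09 million) / 0.3894 ≈ −€691 million.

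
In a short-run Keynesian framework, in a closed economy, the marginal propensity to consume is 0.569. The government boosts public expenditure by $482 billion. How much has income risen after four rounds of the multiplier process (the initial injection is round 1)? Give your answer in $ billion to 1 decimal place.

$1,001.1 billion

Round 1 adds ΔG = $482 billion; each later round is MPC = 0.569 times the previous.
After 4 rounds: 482 + 274.258 + 156.052802 + 88.794044338 = ΔG·(1 − c^4)/(1 − c) = 482 × (1 − 0.104821185121)/0.431 ≈ $1,001.1 billion.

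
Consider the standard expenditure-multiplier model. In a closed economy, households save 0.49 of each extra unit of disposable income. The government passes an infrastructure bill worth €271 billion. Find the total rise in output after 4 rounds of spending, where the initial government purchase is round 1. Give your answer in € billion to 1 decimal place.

MPC = 1 − MPS = 1 − 0.49 = 0.51.
Round 1 adds ΔG = €271 billion; each later round is MPC = 0.51 times the previous.
After 4 rounds: 271 + 138.21 + 70.4871 + 35.948421 = ΔG·(1 − c^4)/(1 − c) = 271 × (1 − 0.06765201)/0.49 ≈ €515.6 billion.

€515.6 billion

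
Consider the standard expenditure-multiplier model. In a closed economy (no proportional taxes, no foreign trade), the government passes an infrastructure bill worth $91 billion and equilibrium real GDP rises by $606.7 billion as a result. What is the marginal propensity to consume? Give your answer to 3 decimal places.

0.850

Implied spending multiplier k = ΔY/ΔG = 606.7/91 ≈ 6.667.
Since k = 1/(1 − MPC), MPC = 1 − 1/k = 1 − ΔG/ΔY = 1 − 91/606.7 ≈ 0.850.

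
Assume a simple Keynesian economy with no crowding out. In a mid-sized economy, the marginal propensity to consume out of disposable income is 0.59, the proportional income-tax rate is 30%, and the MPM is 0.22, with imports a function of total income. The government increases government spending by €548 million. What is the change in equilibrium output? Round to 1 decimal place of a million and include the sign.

Expenditure multiplier = 1/(1 − c(1−t) + m) = 1/(1 − 0.59×0.7 + 0.22) = 1/0.807 ≈ 1.239.
ΔY = k × ΔG = (+€548 million) / 0.807 ≈ +€679.1 million.

+€679.1 million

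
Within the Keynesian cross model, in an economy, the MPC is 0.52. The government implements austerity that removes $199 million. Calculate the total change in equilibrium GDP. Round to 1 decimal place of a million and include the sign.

−$414.6 million

Spending multiplier = 1/(1 − MPC) = 1/(1 − 0.52) = 1/0.48 ≈ 2.083.
ΔY = k × ΔG = (−$199 million) / 0.48 ≈ −$414.6 million.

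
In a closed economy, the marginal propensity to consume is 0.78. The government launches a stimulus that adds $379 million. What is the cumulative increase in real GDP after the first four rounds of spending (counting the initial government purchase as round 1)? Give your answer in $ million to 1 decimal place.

Round 1 adds ΔG = $379 million; each later round is MPC = 0.78 times the previous.
After 4 rounds: 379 + 295.62 + 230.5836 + 179.855208 = ΔG·(1 − c^4)/(1 − c) = 379 × (1 − 0.37015056)/0.22 ≈ $1,085.1 million.

$1,085.1 million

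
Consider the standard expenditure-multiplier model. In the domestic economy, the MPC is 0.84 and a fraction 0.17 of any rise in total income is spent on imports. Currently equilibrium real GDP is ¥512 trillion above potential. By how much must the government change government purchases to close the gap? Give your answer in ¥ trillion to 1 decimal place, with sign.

Spending multiplier = 1/(1 − c + m) = 1/(1 − 0.84 + 0.17) = 1/0.33 ≈ 3.03.
Need ΔY = −¥512 trillion, so ΔG = ΔY/k = (−¥512 trillion) × 0.33 ≈ −¥169 trillion.
The government should cut government purchases by ¥169 trillion.

−¥169.0 trillion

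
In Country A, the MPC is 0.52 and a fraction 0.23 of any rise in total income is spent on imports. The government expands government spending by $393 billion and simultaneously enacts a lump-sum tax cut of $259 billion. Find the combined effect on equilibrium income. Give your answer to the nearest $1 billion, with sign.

Expenditure multiplier = 1/(1 − c + m) = 1/(1 − 0.52 + 0.23) = 1/0.71 ≈ 1.408.
ΔG contributes k·ΔG = (+$393 billion) / 0.71 ≈ +$553.5 billion.
ΔT of −$259 billion changes first-round spending by −c·ΔT = +$134.68 billion, contributing k·(−c·ΔT) = (+$134.68 billion) / 0.71 ≈ +$189.7 billion.
Net ΔY = k(ΔG − c·ΔT) = (+$527.68 billion) / 0.71 ≈ +$743 billion.

+$743 billion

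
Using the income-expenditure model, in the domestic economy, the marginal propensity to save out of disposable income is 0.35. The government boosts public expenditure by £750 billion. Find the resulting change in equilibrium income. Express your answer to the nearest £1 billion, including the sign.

MPC = 1 − MPS = 1 − 0.35 = 0.65.
Spending multiplier = 1/(1 − MPC) = 1/(1 − 0.65) = 1/0.35 ≈ 2.857.
ΔY = k × ΔG = (+£750 billion) / 0.35 ≈ +£2,143 billion.

+£2,143 billion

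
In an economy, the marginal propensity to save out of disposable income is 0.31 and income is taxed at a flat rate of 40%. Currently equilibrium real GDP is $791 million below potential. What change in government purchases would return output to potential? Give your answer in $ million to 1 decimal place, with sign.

MPC = 1 − MPS = 1 − 0.31 = 0.69.
Spending multiplier = 1/(1 − c(1−t)) = 1/(1 − 0.69×0.6) = 1/0.586 ≈ 1.706.
Need ΔY = +$791 million, so ΔG = ΔY/k = (+$791 million) × 0.586 ≈ +$463.5 million.
The government should increase government purchases by $463.5 million.

+$463.5 million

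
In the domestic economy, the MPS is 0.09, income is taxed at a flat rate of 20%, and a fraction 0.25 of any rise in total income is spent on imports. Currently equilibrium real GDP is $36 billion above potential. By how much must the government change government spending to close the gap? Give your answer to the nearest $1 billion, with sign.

−$19 billion

MPC = 1 − MPS = 1 − 0.09 = 0.91.
Spending multiplier = 1/(1 − c(1−t) + m) = 1/(1 − 0.91×0.8 + 0.25) = 1/0.522 ≈ 1.916.
Need ΔY = −$36 billion, so ΔG = ΔY/k = (−$36 billion) × 0.522 ≈ −$19 billion.
The government should cut government spending by $19 billion.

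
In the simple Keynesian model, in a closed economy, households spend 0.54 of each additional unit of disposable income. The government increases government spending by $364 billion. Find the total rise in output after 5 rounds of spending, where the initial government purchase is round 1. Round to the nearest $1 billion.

Round 1 adds ΔG = $364 billion; each later round is MPC = 0.54 times the previous.
After 5 rounds: 364 + 196.56 + 106.1424 + 57.316896 + 30.95112384 = ΔG·(1 − c^5)/(1 − c) = 364 × (1 − 0.0459165024)/0.46 ≈ $755 billion.

$755 billion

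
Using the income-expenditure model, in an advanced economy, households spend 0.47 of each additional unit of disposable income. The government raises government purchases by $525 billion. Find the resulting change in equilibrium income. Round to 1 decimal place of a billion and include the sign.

+$990.6 billion

Expenditure multiplier = 1/(1 − MPC) = 1/(1 − 0.47) = 1/0.53 ≈ 1.887.
ΔY = k × ΔG = (+$525 billion) / 0.53 ≈ +$990.6 billion.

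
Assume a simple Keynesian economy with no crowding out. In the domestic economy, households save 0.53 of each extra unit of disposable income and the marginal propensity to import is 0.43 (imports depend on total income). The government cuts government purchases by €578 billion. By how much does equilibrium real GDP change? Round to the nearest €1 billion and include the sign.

−€602 billion

MPC = 1 − MPS = 1 − 0.53 = 0.47.
Expenditure multiplier = 1/(1 − c + m) = 1/(1 − 0.47 + 0.43) = 1/0.96 ≈ 1.042.
ΔY = k × ΔG = (−€578 billion) / 0.96 ≈ −€602 billion.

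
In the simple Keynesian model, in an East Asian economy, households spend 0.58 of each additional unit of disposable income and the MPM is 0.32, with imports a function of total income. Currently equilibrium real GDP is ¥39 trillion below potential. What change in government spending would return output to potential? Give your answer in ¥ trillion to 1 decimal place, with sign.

+¥28.9 trillion

Spending multiplier = 1/(1 − c + m) = 1/(1 − 0.58 + 0.32) = 1/0.74 ≈ 1.351.
Need ΔY = +¥39 trillion, so ΔG = ΔY/k = (+¥39 trillion) × 0.74 ≈ +¥28.9 trillion.
The government should increase government spending by ¥28.9 trillion.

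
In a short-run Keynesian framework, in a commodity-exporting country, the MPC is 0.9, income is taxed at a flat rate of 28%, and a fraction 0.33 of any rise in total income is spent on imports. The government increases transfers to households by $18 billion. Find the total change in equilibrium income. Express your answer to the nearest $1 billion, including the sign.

+$24 billion

The transfer change shifts disposable income by +$18 billion, so first-round consumption changes by c·ΔTR = 0.9 × (+$18 billion) = +$16.2 billion.
Expenditure multiplier = 1/(1 − c(1−t) + m) = 1/(1 − 0.9×0.72 + 0.33) = 1/0.682 ≈ 1.466.
The transfer multiplier is c × k ≈ 1.32, so ΔY = k × (c·ΔTR) = (+$16.2 billion) / 0.682 ≈ +$24 billion.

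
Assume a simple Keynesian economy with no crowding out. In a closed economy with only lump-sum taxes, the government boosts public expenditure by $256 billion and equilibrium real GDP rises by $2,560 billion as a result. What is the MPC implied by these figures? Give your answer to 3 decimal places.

0.900

Implied spending multiplier k = ΔY/ΔG = 2,560/256 = 10.
Since k = 1/(1 − MPC), MPC = 1 − 1/k = 1 − ΔG/ΔY = 1 − 256/2,560 = 0.900.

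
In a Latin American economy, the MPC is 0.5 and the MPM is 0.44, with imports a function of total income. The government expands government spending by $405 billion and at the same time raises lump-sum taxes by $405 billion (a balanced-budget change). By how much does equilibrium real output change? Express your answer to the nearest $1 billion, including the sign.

+$215 billion

Expenditure multiplier = 1/(1 − c + m) = 1/(1 − 0.5 + 0.44) = 1/0.94 ≈ 1.064.
ΔG contributes k·ΔG = (+$405 billion) / 0.94 ≈ +$430.9 billion.
ΔT of +$405 billion changes first-round spending by −c·ΔT = −$202.5 billion, contributing k·(−c·ΔT) = (−$202.5 billion) / 0.94 ≈ −$215.4 billion.
Net ΔY = k(ΔG − c·ΔT) = (+$202.5 billion) / 0.94 ≈ +$215 billion.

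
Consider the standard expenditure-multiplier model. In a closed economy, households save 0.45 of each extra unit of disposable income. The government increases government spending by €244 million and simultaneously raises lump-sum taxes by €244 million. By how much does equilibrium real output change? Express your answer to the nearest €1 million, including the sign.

MPC = 1 − MPS = 1 − 0.45 = 0.55.
Expenditure multiplier = 1/(1 − MPC) = 1/(1 − 0.55) = 1/0.45 ≈ 2.222.
ΔG contributes k·ΔG = (+€244 million) / 0.45 ≈ +€542.2 million.
ΔT of +€244 million changes first-round spending by −c·ΔT = −€134.2 million, contributing k·(−c·ΔT) = (−€134.2 million) / 0.45 ≈ −€298.2 million.
With ΔG = ΔT and no other leakages, the balanced-budget multiplier is 1, so ΔY = ΔG = +€244 million.

+€244 million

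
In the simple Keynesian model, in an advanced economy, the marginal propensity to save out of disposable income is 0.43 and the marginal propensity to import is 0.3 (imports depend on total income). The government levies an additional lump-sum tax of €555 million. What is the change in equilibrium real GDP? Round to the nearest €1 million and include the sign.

−€433 million

MPC = 1 − MPS = 1 − 0.43 = 0.57.
A lump-sum tax change of +€555 million shifts disposable income by −€555 million; first-round consumption changes by −c × ΔT = −0.57 × (+€555 million) = −€316.35 million.
Expenditure multiplier = 1/(1 − c + m) = 1/(1 − 0.57 + 0.3) = 1/0.73 ≈ 1.37.
The tax multiplier is −c × k ≈ −0.781, so ΔY = k × (−c·ΔT) = (−€316.35 million) / 0.73 ≈ −€433 million.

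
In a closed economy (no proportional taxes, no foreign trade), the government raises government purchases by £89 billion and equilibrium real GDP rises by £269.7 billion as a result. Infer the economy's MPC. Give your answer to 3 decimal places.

Implied spending multiplier k = ΔY/ΔG = 269.7/89 ≈ 3.0303.
Since k = 1/(1 − MPC), MPC = 1 − 1/k = 1 − ΔG/ΔY = 1 − 89/269.7 ≈ 0.670.

0.670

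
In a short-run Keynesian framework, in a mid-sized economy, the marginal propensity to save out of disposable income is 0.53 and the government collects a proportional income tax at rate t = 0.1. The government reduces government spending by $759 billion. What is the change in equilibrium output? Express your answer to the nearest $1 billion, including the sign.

−$1,315 billion

MPC = 1 − MPS = 1 − 0.53 = 0.47.
Expenditure multiplier = 1/(1 − c(1−t)) = 1/(1 − 0.47×0.9) = 1/0.577 ≈ 1.733.
ΔY = k × ΔG = (−$759 billion) / 0.577 ≈ −$1,315 billion.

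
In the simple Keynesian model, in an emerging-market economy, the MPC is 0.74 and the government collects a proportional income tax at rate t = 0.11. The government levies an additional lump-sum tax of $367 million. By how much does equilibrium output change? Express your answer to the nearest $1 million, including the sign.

−$795 million

A lump-sum tax change of +$367 million shifts disposable income by −$367 million; first-round consumption changes by −c × ΔT = −0.74 × (+$367 million) = −$271.58 million.
Expenditure multiplier = 1/(1 − c(1−t)) = 1/(1 − 0.74×0.89) = 1/0.3414 ≈ 2.929.
The tax multiplier is −c × k ≈ −2.168, so ΔY = k × (−c·ΔT) = (−$271.58 million) / 0.3414 ≈ −$795 million.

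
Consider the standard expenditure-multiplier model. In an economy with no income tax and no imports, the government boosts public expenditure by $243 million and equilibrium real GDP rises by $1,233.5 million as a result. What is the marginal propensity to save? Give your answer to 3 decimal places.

Implied spending multiplier k = ΔY/ΔG = 1,233.5/243 ≈ 5.0761.
Since k = 1/(1 − MPC), MPC = 1 − 1/k = 1 − ΔG/ΔY = 1 − 243/1,233.5 ≈ 0.803.
MPS = 1 − MPC = 0.197.

0.197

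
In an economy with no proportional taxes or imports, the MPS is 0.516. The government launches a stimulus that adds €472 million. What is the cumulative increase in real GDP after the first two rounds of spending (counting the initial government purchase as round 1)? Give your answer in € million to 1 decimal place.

€700.4 million

MPC = 1 − MPS = 1 − 0.516 = 0.484.
Round 1 adds ΔG = €472 million; each later round is MPC = 0.484 times the previous.
After 2 rounds: 472 + 228.448 = ΔG·(1 − c^2)/(1 − c) = 472 × (1 − 0.234256)/0.516 ≈ €700.4 million.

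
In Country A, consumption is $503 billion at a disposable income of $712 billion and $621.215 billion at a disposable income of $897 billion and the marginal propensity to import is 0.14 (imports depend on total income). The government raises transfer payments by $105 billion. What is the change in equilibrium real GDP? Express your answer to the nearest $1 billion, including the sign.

MPC = ΔC/ΔYd = (621.215 − 503)/(897 − 712) = 118.215/185 = 0.639.
The transfer change shifts disposable income by +$105 billion, so first-round consumption changes by c·ΔTR = 0.639 × (+$105 billion) = +$67.095 billion.
Expenditure multiplier = 1/(1 − c + m) = 1/(1 − 0.639 + 0.14) = 1/0.501 ≈ 1.996.
The transfer multiplier is c × k ≈ 1.275, so ΔY = k × (c·ΔTR) = (+$67.095 billion) / 0.501 ≈ +$134 billion.

+$134 billion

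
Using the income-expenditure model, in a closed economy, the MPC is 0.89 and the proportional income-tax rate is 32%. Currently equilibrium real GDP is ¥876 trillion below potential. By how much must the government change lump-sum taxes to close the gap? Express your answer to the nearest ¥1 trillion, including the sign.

Spending multiplier = 1/(1 − c(1−t)) = 1/(1 − 0.89×0.68) = 1/0.3948 ≈ 2.533.
Tax multiplier = −c·k = −0.89/0.3948 ≈ −2.254. Need ΔY = +¥876 trillion, so ΔT = ΔY/(−c·k) = −(+¥876 trillion) × 0.3948 / 0.89 ≈ −¥389 trillion.
The government should cut lump-sum taxes by ¥389 trillion.

−¥389 trillion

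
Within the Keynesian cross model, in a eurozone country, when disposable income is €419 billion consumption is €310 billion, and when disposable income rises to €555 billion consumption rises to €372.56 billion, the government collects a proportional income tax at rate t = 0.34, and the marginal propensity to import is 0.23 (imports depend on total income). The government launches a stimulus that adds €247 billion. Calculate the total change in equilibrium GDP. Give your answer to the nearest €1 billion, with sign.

MPC = ΔC/ΔYd = (372.56 − 310)/(555 − 419) = 62.56/136 = 0.46.
Government-spending multiplier = 1/(1 − c(1−t) + m) = 1/(1 − 0.46×0.66 + 0.23) = 1/0.9264 ≈ 1.079.
ΔY = k × ΔG = (+€247 billion) / 0.9264 ≈ +€267 billion.

+€267 billion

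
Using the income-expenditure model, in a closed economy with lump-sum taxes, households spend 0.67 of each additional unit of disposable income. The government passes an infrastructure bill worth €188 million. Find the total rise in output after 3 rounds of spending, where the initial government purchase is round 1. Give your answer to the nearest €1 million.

Round 1 adds ΔG = €188 million; each later round is MPC = 0.67 times the previous.
After 3 rounds: 188 + 125.96 + 84.3932 = ΔG·(1 − c^3)/(1 − c) = 188 × (1 − 0.300763)/0.33 ≈ €398 million.

€398 million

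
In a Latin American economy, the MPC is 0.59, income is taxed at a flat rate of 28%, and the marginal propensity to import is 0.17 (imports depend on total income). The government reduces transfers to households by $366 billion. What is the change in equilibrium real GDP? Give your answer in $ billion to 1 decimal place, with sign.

The transfer change shifts disposable income by −$366 billion, so first-round consumption changes by c·ΔTR = 0.59 × (−$366 billion) = −$215.94 billion.
Expenditure multiplier = 1/(1 − c(1−t) + m) = 1/(1 − 0.59×0.72 + 0.17) = 1/0.7452 ≈ 1.342.
The transfer multiplier is c × k ≈ 0.792, so ΔY = k × (c·ΔTR) = (−$215.94 billion) / 0.7452 ≈ −$289.8 billion.

−$289.8 billion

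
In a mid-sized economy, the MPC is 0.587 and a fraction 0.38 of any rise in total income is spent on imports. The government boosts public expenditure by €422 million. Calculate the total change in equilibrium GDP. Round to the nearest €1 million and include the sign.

+€532 million

Expenditure multiplier = 1/(1 − c + m) = 1/(1 − 0.587 + 0.38) = 1/0.793 ≈ 1.261.
ΔY = k × ΔG = (+€422 million) / 0.793 ≈ +€532 million.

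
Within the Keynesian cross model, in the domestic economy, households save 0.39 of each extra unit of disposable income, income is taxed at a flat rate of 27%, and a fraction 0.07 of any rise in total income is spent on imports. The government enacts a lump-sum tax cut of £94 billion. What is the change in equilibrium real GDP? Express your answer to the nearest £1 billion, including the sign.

MPC = 1 − MPS = 1 − 0.39 = 0.61.
A lump-sum tax change of −£94 billion shifts disposable income by +£94 billion; first-round consumption changes by −c × ΔT = −0.61 × (−£94 billion) = +£57.34 billion.
Expenditure multiplier = 1/(1 − c(1−t) + m) = 1/(1 − 0.61×0.73 + 0.07) = 1/0.6247 ≈ 1.601.
The tax multiplier is −c × k ≈ −0.976, so ΔY = k × (−c·ΔT) = (+£57.34 billion) / 0.6247 ≈ +£92 billion.

+£92 billion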